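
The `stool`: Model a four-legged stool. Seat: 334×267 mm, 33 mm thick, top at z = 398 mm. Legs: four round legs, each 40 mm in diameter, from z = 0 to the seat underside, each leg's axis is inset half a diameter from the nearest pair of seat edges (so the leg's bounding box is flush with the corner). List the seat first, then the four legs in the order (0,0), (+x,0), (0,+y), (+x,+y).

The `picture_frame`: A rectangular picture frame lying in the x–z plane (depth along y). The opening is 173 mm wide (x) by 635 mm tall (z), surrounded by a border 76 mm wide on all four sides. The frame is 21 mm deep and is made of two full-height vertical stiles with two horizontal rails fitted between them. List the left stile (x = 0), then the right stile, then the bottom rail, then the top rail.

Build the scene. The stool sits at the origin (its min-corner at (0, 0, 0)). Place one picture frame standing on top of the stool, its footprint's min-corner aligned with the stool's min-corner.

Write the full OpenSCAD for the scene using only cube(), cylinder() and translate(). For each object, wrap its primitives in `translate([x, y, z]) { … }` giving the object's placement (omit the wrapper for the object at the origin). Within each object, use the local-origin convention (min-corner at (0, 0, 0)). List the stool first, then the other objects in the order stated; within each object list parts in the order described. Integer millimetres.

translate([0, 0, 365]) cube([334, 267, 33]);
translate([20, 20, 0]) cylinder(h = 365, r = 20);
translate([314, 20, 0]) cylinder(h = 365, r = 20);
translate([20, 247, 0]) cylinder(h = 365, r = 20);
translate([314, 247, 0]) cylinder(h = 365, r = 20);
translate([0, 0, 398]) {
  cube([76, 21, 787]);
  translate([249, 0, 0]) cube([76, 21, 787]);
  translate([76, 0, 0]) cube([173, 21, 76]);
  translate([76, 0, 711]) cube([173, 21, 76]);
}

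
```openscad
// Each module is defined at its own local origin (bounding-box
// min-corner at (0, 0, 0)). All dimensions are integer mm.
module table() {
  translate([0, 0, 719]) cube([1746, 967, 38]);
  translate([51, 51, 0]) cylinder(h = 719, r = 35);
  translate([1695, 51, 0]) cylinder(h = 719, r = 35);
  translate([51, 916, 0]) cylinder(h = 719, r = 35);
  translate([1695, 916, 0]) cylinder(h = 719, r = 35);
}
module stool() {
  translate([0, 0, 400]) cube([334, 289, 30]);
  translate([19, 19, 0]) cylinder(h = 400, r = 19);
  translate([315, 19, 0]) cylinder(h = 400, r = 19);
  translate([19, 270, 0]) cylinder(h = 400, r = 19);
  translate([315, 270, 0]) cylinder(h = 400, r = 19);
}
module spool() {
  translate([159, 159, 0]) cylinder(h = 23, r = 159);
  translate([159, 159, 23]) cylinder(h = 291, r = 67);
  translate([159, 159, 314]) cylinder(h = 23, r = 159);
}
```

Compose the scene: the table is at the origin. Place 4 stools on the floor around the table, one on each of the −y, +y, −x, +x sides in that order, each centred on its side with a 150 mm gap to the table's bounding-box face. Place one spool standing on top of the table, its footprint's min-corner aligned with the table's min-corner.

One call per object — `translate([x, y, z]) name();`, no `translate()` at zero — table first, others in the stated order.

table();
translate([706, -439, 0]) stool();
translate([706, 1117, 0]) stool();
translate([-484, 339, 0]) stool();
translate([1896, 339, 0]) stool();
translate([0, 0, 757]) spool();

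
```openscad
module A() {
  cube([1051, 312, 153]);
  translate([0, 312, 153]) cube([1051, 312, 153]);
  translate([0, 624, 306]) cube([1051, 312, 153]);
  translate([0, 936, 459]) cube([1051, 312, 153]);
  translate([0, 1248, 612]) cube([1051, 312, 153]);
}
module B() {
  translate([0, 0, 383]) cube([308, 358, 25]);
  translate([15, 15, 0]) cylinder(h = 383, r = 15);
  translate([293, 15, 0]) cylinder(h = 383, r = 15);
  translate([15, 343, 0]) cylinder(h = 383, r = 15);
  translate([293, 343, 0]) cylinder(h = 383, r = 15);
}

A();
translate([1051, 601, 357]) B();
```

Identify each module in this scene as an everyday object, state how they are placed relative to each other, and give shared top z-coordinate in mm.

A is a staircase. B is a stool. The stool is beside the staircase with their tops flush at z = 765. The shared top z-coordinate is 765 mm.

Both tops at z = 765 mm.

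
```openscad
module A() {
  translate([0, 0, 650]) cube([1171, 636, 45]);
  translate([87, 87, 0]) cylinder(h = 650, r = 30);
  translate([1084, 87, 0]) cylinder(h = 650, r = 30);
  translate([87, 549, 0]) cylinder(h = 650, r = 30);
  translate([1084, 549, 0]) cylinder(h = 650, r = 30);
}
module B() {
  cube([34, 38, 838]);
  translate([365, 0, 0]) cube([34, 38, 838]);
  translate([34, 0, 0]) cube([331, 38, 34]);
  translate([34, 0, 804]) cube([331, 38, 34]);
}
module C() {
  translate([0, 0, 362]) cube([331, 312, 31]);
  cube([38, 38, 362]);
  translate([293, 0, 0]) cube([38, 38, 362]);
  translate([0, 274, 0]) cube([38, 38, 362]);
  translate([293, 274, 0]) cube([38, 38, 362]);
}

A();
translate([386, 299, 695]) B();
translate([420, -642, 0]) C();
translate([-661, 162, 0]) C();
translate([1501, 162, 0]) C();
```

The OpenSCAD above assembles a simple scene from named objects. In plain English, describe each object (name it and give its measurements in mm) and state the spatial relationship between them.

A is a table with a 1171×636 mm rectangular top, 45 mm thick, top surface at z = 695 mm, supported by four round legs of 60 mm diameter, each leg's bounding box inset 57 mm from the nearest pair of top edges, running from the floor.

B is a picture frame with a 331×770 mm rectangular opening (x by z) and a uniform 34 mm border on every side. Frame depth is 38 mm along y. It is built from two vertical stiles running the full outside height and two horizontal rails spanning the gap between the stiles.

C is a four-legged stool. The seat is a 331×312×31 mm slab whose top surface is at z = 393 mm; four square legs, each 38×38 mm in cross-section, run from the floor (z = 0) to the underside of the seat, each flush with a corner of the seat.

The picture frame is on top of the table, centred. Three stools sit around the table at the −y, −x, +x sides.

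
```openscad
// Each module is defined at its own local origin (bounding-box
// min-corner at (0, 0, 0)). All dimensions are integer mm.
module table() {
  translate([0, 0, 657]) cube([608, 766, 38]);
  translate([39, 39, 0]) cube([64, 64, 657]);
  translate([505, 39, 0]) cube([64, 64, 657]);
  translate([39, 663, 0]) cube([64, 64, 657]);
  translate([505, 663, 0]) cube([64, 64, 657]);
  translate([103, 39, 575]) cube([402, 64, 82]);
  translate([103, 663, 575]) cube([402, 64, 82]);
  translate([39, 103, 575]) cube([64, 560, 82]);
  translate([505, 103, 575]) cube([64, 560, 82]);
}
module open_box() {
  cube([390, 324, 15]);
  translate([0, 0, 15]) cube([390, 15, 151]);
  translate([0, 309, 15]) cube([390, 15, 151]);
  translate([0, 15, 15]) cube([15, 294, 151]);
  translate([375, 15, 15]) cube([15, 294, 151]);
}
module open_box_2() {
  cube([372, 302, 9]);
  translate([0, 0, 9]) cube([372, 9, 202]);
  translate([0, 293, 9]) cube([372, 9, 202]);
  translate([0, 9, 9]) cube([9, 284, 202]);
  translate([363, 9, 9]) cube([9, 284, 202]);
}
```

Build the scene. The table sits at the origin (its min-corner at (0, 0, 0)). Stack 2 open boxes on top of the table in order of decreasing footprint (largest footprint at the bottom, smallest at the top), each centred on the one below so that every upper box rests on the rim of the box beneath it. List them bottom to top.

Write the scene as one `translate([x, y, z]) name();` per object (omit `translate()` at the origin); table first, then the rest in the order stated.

table();
translate([109, 221, 695]) open_box();
translate([118, 232, 861]) open_box_2();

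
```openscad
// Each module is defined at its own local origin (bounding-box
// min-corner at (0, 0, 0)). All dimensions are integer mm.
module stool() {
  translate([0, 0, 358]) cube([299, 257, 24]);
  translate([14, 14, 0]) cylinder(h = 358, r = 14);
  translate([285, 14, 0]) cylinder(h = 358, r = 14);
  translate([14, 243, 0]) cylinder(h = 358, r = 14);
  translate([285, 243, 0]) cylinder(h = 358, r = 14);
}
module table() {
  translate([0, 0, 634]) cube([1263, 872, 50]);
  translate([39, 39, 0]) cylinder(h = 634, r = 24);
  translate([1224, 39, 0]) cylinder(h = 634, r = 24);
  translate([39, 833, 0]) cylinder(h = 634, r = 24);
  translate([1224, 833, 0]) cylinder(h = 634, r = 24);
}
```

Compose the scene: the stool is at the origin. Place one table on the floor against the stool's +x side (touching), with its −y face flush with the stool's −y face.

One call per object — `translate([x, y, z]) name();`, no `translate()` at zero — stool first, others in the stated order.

stool();
translate([299, 0, 0]) table();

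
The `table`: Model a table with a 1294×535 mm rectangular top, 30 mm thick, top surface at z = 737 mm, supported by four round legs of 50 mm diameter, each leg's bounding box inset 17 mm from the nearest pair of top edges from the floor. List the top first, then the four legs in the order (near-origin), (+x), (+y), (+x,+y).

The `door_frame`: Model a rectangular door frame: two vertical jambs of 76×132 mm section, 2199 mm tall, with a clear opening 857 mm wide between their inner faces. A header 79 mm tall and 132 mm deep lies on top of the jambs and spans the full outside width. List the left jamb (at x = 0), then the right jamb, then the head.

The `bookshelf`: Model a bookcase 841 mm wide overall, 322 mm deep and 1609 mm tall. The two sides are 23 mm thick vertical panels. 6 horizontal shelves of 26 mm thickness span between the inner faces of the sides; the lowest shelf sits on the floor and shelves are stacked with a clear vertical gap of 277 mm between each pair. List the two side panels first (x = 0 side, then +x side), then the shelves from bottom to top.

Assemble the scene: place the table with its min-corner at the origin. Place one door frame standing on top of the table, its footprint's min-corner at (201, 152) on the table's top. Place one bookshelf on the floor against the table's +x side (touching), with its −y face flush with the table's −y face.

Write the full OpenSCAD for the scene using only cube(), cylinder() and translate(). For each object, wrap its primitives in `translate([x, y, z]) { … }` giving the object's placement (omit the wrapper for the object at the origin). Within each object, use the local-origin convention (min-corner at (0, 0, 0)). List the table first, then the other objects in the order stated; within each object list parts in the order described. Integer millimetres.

translate([0, 0, 707]) cube([1294, 535, 30]);
translate([42, 42, 0]) cylinder(h = 707, r = 25);
translate([1252, 42, 0]) cylinder(h = 707, r = 25);
translate([42, 493, 0]) cylinder(h = 707, r = 25);
translate([1252, 493, 0]) cylinder(h = 707, r = 25);
translate([201, 152, 737]) {
  cube([76, 132, 2199]);
  translate([933, 0, 0]) cube([76, 132, 2199]);
  translate([0, 0, 2199]) cube([1009, 132, 79]);
}
translate([1294, 0, 0]) {
  cube([23, 322, 1609]);
  translate([818, 0, 0]) cube([23, 322, 1609]);
  translate([23, 0, 0]) cube([795, 322, 26]);
  translate([23, 0, 303]) cube([795, 322, 26]);
  translate([23, 0, 606]) cube([795, 322, 26]);
  translate([23, 0, 909]) cube([795, 322, 26]);
  translate([23, 0, 1212]) cube([795, 322, 26]);
  translate([23, 0, 1515]) cube([795, 322, 26]);
}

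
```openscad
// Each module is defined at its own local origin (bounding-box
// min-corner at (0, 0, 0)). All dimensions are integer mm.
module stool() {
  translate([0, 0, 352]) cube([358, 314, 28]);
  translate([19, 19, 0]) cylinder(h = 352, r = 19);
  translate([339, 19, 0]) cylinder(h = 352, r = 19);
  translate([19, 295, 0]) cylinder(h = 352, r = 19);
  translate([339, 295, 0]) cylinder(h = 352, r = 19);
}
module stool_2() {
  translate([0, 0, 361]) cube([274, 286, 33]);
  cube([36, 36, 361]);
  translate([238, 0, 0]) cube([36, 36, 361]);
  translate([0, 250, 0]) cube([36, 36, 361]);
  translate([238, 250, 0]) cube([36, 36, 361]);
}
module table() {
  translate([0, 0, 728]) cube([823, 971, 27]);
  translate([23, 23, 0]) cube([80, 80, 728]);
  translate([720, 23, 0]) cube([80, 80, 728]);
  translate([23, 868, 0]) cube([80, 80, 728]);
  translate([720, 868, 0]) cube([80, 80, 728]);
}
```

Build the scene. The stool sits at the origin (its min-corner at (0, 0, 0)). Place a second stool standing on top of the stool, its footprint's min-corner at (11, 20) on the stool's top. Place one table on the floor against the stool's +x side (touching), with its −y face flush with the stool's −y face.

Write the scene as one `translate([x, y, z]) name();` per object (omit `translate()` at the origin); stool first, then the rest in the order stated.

stool();
translate([11, 20, 380]) stool_2();
translate([358, 0, 0]) table();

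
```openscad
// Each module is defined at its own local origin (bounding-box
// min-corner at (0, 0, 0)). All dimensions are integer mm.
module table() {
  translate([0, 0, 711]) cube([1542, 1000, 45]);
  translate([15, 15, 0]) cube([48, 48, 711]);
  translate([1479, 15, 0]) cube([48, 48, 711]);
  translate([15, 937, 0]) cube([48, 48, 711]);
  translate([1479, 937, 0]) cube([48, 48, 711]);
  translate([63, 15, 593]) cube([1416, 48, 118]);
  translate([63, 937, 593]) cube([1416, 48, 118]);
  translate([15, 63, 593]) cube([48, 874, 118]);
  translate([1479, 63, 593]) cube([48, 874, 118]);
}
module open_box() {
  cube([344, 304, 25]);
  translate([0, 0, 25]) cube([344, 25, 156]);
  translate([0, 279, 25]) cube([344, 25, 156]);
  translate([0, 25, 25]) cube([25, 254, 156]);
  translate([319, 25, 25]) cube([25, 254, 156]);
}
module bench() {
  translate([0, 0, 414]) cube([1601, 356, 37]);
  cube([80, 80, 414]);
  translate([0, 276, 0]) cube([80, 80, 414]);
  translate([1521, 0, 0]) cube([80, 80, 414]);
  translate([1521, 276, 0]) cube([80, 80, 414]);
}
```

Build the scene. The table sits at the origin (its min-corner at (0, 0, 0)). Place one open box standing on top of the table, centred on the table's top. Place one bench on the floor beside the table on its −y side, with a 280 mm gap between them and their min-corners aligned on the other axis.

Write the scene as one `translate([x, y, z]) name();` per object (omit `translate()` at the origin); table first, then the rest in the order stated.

table();
translate([599, 348, 756]) open_box();
translate([0, -636, 0]) bench();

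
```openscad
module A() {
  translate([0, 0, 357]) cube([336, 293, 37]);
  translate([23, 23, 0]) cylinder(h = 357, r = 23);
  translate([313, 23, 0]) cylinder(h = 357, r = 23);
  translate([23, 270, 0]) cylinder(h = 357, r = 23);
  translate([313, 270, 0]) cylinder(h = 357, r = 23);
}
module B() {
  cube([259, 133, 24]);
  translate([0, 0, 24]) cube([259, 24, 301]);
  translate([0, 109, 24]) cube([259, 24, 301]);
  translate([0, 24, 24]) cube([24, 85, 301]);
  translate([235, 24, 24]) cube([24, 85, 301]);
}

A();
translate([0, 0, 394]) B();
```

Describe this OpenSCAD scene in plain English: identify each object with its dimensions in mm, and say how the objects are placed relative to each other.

A is a four-legged stool. The seat is a 336×293×37 mm slab whose top surface is at z = 394 mm; four round legs, each 46 mm in diameter, run from the floor (z = 0) to the underside of the seat, each leg's axis is inset half a diameter from the nearest pair of seat edges (so the leg's bounding box is flush with the corner).

B is an open-topped rectangular box: outside dimensions 259×133×325 mm, with a uniform wall and base thickness of 24 mm. The base is a full 259×133 slab on the floor; four walls sit on top of the base. The front and back walls (the −y and +y sides) span the full width; the two side walls fit between them.

The open box is on top of the stool.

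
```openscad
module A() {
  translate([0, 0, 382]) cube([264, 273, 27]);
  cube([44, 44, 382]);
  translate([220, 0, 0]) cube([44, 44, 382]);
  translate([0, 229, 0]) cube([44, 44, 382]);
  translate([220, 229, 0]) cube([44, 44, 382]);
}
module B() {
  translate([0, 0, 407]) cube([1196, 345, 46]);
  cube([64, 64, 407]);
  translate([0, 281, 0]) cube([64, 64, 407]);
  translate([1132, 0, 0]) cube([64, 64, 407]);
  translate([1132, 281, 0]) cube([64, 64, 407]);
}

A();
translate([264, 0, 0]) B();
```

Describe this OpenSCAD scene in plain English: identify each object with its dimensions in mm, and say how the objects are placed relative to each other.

A is a four-legged stool. The seat is a 264×273×27 mm slab whose top surface is at z = 409 mm; four square legs, each 44×44 mm in cross-section, run from the floor (z = 0) to the underside of the seat, each flush with a corner of the seat.

B is a bench: a 1196×345 mm seat slab, 46 mm thick, top at z = 453 mm, on four 64×64 mm square legs flush with the seat corners and standing on z = 0.

The bench is against the stool's +x side, with their −y faces flush.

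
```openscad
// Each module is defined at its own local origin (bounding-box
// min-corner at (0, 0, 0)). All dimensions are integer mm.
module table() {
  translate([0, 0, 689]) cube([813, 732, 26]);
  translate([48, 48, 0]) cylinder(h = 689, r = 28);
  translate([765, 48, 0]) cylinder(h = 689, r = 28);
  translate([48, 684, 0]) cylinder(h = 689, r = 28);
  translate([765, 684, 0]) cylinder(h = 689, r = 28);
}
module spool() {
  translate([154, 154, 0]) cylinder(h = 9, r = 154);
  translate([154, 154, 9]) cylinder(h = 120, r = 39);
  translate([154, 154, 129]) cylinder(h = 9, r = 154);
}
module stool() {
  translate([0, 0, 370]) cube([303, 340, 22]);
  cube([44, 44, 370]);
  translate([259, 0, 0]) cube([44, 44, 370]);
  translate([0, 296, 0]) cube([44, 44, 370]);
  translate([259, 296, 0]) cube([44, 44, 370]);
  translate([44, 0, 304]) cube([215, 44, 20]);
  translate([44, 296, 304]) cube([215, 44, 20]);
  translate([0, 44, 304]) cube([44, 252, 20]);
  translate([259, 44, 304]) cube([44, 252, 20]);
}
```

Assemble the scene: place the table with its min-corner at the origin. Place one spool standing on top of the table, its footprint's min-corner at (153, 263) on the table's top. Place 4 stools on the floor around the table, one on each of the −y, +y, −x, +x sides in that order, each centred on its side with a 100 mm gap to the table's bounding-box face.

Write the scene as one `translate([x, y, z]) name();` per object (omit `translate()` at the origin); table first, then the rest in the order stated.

table();
translate([153, 263, 715]) spool();
translate([255, -440, 0]) stool();
translate([255, 832, 0]) stool();
translate([-403, 196, 0]) stool();
translate([913, 196, 0]) stool();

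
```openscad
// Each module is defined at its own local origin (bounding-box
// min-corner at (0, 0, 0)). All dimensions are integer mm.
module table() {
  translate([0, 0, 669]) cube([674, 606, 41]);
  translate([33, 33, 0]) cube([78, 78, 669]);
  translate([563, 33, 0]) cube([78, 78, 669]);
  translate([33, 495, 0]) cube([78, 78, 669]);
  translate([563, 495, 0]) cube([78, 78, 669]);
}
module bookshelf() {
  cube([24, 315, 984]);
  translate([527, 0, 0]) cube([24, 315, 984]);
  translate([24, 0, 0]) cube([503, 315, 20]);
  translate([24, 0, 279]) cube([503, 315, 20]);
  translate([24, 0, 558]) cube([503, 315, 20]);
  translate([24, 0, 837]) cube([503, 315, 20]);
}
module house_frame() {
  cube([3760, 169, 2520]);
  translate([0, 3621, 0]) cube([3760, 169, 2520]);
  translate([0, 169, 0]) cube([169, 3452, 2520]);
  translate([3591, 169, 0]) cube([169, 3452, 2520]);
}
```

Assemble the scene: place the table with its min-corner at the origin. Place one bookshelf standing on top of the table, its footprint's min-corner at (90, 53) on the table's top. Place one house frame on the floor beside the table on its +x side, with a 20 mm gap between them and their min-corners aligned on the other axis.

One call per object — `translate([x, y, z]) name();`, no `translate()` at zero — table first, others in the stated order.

table();
translate([90, 53, 710]) bookshelf();
translate([694, 0, 0]) house_frame();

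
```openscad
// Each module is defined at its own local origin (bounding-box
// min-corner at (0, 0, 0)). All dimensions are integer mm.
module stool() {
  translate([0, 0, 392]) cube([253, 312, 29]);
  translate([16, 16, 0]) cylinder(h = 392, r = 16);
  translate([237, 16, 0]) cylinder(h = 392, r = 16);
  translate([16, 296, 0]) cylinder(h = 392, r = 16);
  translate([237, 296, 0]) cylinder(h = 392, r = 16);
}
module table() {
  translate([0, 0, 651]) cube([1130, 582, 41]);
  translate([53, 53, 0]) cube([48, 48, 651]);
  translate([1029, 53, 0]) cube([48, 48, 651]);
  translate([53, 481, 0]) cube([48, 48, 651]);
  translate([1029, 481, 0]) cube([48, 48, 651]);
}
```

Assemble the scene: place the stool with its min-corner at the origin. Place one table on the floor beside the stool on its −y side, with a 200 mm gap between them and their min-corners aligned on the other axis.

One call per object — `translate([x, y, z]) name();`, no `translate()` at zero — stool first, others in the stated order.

stool();
translate([0, -782, 0]) table();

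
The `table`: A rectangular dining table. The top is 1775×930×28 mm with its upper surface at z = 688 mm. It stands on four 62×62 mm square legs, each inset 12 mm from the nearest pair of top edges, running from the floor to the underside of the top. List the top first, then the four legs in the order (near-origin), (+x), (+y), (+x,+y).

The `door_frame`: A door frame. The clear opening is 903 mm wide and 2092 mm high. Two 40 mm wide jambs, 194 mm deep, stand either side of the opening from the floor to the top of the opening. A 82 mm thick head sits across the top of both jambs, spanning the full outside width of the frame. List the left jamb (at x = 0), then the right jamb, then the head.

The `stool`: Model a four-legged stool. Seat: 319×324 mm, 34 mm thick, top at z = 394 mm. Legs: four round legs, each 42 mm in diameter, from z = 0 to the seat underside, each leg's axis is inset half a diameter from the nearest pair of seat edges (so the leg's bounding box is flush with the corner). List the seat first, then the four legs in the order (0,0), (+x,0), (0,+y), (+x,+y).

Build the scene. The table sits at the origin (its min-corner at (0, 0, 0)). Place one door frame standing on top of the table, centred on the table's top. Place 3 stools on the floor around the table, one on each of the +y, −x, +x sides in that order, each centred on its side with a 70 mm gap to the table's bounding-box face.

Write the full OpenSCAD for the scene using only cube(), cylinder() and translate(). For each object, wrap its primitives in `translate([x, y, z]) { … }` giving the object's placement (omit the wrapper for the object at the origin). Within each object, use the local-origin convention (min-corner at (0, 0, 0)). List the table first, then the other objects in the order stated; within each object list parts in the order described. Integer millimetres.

translate([0, 0, 660]) cube([1775, 930, 28]);
translate([12, 12, 0]) cube([62, 62, 660]);
translate([1701, 12, 0]) cube([62, 62, 660]);
translate([12, 856, 0]) cube([62, 62, 660]);
translate([1701, 856, 0]) cube([62, 62, 660]);
translate([396, 368, 688]) {
  cube([40, 194, 2092]);
  translate([943, 0, 0]) cube([40, 194, 2092]);
  translate([0, 0, 2092]) cube([983, 194, 82]);
}
translate([728, 1000, 0]) {
  translate([0, 0, 360]) cube([319, 324, 34]);
  translate([21, 21, 0]) cylinder(h = 360, r = 21);
  translate([298, 21, 0]) cylinder(h = 360, r = 21);
  translate([21, 303, 0]) cylinder(h = 360, r = 21);
  translate([298, 303, 0]) cylinder(h = 360, r = 21);
}
translate([-389, 303, 0]) {
  translate([0, 0, 360]) cube([319, 324, 34]);
  translate([21, 21, 0]) cylinder(h = 360, r = 21);
  translate([298, 21, 0]) cylinder(h = 360, r = 21);
  translate([21, 303, 0]) cylinder(h = 360, r = 21);
  translate([298, 303, 0]) cylinder(h = 360, r = 21);
}
translate([1845, 303, 0]) {
  translate([0, 0, 360]) cube([319, 324, 34]);
  translate([21, 21, 0]) cylinder(h = 360, r = 21);
  translate([298, 21, 0]) cylinder(h = 360, r = 21);
  translate([21, 303, 0]) cylinder(h = 360, r = 21);
  translate([298, 303, 0]) cylinder(h = 360, r = 21);
}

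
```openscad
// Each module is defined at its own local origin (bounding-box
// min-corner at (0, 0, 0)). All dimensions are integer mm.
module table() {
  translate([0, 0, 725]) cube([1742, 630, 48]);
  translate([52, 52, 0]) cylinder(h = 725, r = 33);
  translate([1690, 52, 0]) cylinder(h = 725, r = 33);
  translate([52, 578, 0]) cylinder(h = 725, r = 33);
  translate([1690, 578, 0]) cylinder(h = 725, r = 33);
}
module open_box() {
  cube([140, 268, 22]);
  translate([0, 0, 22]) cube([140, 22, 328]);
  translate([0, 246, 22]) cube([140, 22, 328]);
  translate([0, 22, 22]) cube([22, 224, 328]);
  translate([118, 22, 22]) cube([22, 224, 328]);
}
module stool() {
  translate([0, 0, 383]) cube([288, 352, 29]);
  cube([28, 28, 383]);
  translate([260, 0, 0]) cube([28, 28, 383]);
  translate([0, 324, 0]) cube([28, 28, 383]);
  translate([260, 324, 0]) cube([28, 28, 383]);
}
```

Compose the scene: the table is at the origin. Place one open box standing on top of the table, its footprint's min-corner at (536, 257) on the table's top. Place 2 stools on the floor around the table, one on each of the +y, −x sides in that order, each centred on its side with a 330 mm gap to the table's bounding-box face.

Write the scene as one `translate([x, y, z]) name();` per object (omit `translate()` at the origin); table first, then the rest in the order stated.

table();
translate([536, 257, 773]) open_box();
translate([727, 960, 0]) stool();
translate([-618, 139, 0]) stool();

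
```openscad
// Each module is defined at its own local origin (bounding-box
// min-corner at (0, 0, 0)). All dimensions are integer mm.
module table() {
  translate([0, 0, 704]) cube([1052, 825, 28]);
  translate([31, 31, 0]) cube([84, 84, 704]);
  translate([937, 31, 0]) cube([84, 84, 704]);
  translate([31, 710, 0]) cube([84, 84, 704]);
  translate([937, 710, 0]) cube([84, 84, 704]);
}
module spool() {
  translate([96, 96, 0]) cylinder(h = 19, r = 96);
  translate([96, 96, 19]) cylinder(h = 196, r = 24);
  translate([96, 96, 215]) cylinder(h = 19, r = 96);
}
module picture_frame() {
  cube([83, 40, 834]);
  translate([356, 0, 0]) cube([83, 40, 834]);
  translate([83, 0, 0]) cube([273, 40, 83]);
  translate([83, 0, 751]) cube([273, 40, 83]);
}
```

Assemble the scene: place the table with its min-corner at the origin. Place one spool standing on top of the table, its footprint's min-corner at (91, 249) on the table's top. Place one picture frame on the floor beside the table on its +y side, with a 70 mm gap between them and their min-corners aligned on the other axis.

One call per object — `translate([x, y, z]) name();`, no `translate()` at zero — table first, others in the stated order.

table();
translate([91, 249, 732]) spool();
translate([0, 895, 0]) picture_frame();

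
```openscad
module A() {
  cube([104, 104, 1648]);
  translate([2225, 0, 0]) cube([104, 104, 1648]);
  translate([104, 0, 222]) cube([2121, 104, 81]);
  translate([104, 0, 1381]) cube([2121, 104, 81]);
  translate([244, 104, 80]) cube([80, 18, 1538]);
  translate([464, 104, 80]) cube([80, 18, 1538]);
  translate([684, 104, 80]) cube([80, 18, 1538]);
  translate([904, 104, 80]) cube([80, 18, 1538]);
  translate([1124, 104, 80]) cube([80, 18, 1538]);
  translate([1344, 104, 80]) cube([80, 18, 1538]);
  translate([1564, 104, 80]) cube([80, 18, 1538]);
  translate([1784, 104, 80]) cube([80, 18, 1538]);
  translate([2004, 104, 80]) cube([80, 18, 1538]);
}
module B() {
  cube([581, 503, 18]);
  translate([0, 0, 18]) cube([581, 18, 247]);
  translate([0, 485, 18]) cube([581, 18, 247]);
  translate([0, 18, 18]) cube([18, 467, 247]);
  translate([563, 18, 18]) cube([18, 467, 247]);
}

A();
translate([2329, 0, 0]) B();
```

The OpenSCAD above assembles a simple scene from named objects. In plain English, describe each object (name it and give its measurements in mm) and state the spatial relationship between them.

A is a fence section. Two 104×104 mm posts, 1648 mm tall, stand on the floor with a clear span of 2121 mm between their inner faces. Two horizontal rails of 104×81 mm section span the gap between the posts with their undersides at z = 222 mm and z = 1381 mm, flush with the posts' −y face. 9 pickets, each 80 mm wide, 18 mm thick and 1538 mm tall, are fixed to the +y face of the rails with their bottoms at z = 80 mm, evenly spaced across the span with equal gaps (rounded down to the nearest mm) at the −x end and between each pair — any rounding remainder accumulates at the +x end.

B is an open storage box with external size 581×503×265 mm and wall thickness 18 mm (the base is also 18 mm thick). The base covers the whole footprint; the four walls stand on the base, with the y-facing walls full-width and the x-facing walls fitting between their inner faces.

The open box is against the fence section's +x side, with their −y faces flush.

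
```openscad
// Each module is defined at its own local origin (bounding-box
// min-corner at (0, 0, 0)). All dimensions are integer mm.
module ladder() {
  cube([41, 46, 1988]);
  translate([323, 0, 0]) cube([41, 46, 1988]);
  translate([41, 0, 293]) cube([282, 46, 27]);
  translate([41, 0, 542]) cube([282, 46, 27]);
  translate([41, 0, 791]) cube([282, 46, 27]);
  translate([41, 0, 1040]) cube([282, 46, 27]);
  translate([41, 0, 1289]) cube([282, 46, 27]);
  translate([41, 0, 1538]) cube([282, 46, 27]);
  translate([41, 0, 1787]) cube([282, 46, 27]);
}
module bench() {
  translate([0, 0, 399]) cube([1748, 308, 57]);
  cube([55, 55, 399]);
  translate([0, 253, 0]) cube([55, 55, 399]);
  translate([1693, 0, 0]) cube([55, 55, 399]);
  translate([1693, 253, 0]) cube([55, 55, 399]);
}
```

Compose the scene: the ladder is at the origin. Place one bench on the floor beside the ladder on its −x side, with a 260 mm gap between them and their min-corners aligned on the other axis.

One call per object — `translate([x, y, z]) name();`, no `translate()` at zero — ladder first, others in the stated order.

ladder();
translate([-2008, 0, 0]) bench();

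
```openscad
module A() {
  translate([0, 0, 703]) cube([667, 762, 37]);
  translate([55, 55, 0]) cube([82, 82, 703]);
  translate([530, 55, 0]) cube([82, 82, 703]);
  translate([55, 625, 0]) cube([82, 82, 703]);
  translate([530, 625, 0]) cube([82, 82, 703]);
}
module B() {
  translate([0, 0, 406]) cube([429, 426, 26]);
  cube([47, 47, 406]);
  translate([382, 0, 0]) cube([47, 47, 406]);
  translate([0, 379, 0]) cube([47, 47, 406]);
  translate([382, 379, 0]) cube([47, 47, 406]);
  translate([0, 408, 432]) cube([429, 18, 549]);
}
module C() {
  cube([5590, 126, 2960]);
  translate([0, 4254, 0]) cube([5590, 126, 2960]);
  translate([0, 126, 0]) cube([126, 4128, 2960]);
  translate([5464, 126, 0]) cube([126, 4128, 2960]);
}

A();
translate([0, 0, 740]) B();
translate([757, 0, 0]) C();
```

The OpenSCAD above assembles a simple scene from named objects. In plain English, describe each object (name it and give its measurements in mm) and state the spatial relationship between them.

A is a table: top 667 mm (x) × 762 mm (y), 37 mm thick, upper face at z = 740 mm, on four 82×82 mm square legs, each inset 55 mm from the nearest pair of top edges, running from z = 0 to the bottom of the top.

B is a chair. The seat is a 429×426×26 mm slab with its top at z = 432 mm, on four 47×47 mm corner legs (flush with the seat edges, standing on z = 0). A flat backrest 18 mm thick, 549 mm tall, spans the full seat width and rises from the seat top along its +y edge, rear face flush with the rear of the seat.

C is the wall frame of a small rectangular building: four walls, each 2960 mm tall and 126 mm thick, enclosing a footprint 5590 mm (x) by 4380 mm (y) outside-to-outside, with no floor or roof. The front and back walls (the −y and +y sides) span the full width; the two side walls fit between them.

The chair is on top of the table. The house frame is on the floor beside the table on its +x side.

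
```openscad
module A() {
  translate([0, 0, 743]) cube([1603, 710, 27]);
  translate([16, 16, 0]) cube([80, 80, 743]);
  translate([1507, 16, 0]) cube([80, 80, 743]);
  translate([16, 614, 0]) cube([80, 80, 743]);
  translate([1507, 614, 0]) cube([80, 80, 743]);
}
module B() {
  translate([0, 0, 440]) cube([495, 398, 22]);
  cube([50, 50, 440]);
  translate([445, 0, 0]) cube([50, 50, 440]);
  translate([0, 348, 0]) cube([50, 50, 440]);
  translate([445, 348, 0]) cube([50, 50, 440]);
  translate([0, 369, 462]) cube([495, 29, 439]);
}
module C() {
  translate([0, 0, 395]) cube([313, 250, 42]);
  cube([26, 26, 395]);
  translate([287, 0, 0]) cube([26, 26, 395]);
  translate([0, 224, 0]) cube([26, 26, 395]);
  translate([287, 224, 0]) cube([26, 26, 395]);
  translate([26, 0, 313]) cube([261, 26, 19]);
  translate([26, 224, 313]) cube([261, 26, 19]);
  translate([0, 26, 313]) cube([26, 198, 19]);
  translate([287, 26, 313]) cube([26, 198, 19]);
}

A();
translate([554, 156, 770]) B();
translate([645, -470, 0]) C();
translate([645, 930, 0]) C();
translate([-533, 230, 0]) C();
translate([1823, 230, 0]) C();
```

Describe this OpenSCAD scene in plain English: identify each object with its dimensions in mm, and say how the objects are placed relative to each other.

A is a rectangular dining table. The top is 1603×710×27 mm with its upper surface at z = 770 mm. It stands on four 80×80 mm square legs, each inset 16 mm from the nearest pair of top edges, running from the floor to the underside of the top.

B is a chair. The seat is a 495×398×22 mm slab with its top at z = 462 mm, on four 50×50 mm corner legs (flush with the seat edges, standing on z = 0). A flat backrest 29 mm thick, 439 mm tall, spans the full seat width and rises from the seat top along its +y edge, rear face flush with the rear of the seat.

C is a four-legged stool. The seat is 313×250 mm, 42 mm thick, top at z = 437 mm. It stands on four square legs, each 26×26 mm in cross-section, from z = 0 to the seat underside, each flush with a corner of the seat. Four stretchers, 26 mm wide and 19 mm tall, connect adjacent legs with their undersides at z = 313 mm, each running between the inner faces of the legs it joins and aligned with the legs' outer faces on the other axis.

The chair is on top of the table, centred. Four stools sit around the table at the −y, +y, −x, +x sides.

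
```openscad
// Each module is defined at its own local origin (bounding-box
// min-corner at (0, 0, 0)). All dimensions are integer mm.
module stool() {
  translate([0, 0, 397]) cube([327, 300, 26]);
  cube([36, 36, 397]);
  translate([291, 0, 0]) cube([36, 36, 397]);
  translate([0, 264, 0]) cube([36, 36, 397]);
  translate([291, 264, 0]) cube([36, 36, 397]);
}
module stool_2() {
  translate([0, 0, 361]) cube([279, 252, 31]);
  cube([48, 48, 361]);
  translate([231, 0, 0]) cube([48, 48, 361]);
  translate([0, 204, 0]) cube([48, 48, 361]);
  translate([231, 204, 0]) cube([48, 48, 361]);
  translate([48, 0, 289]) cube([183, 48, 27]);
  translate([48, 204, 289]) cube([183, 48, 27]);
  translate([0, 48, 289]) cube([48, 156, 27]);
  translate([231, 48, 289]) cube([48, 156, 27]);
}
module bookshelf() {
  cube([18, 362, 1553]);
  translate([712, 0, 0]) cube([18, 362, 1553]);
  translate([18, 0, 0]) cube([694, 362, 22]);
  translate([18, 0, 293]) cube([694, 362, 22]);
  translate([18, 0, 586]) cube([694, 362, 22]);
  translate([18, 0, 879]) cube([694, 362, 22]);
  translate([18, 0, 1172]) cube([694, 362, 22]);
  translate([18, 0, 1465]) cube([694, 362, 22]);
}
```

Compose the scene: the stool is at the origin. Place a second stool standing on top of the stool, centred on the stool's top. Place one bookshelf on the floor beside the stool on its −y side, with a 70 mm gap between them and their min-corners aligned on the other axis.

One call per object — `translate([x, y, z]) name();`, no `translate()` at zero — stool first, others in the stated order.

stool();
translate([24, 24, 423]) stool_2();
translate([0, -432, 0]) bookshelf();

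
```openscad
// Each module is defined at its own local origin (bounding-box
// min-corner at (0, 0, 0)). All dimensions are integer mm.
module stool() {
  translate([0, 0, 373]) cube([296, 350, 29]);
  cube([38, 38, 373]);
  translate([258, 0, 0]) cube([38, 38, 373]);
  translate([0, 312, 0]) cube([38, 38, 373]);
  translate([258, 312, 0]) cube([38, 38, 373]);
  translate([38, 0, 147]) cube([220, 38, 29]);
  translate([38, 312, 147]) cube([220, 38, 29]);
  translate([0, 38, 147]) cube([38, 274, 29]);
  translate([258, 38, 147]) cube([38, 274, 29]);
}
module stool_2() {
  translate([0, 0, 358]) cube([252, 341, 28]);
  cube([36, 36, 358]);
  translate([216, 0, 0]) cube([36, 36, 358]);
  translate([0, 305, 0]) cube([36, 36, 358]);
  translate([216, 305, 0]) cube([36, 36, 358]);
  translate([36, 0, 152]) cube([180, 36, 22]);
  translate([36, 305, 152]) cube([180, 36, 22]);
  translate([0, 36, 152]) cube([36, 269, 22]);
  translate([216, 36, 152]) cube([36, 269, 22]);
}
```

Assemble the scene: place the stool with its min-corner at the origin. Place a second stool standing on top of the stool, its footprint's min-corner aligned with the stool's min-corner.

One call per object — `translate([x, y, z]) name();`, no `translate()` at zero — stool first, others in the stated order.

stool();
translate([0, 0, 402]) stool_2();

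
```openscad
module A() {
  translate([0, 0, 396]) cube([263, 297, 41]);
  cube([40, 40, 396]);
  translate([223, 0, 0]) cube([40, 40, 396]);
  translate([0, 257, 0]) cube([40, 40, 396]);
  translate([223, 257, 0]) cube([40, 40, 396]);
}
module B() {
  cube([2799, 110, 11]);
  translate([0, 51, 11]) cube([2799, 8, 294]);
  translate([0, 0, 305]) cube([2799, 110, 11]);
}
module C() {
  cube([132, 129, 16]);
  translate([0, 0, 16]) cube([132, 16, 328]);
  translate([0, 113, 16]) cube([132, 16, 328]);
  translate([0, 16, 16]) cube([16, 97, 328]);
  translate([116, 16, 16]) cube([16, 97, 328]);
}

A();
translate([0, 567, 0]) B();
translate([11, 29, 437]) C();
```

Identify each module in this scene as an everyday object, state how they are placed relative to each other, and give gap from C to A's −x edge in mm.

The open box's min-x is at 11; the stool's min-x is 0; gap = 11 mm.

A is a stool. B is an I-beam. C is an open box. The I-beam is on the floor beside the stool on its +y side. The open box is on top of the stool. The gap from the open box to the stool's −x edge is 11 mm.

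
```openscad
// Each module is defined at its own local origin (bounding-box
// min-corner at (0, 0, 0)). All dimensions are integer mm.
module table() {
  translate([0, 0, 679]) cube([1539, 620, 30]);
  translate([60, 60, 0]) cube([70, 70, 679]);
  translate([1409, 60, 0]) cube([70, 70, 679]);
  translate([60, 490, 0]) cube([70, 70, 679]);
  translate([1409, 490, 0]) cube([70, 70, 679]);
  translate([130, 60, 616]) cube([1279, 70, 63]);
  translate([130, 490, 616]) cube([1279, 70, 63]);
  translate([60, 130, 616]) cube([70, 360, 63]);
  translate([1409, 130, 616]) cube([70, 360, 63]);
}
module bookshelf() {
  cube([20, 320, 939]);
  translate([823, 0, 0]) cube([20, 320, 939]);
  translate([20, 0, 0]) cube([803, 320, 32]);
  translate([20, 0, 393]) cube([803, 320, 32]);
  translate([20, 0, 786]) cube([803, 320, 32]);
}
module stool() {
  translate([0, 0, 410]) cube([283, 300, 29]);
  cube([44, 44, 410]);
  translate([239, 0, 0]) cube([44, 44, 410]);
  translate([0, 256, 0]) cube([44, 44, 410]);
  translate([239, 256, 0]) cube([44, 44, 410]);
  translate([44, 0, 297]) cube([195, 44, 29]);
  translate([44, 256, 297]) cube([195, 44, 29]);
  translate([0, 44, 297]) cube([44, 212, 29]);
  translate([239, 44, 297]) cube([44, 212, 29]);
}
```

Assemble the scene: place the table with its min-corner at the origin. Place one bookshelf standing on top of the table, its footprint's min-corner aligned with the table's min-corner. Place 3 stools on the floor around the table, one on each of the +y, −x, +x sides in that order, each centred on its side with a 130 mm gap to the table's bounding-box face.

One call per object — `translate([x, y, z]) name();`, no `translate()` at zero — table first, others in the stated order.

table();
translate([0, 0, 709]) bookshelf();
translate([628, 750, 0]) stool();
translate([-413, 160, 0]) stool();
translate([1669, 160, 0]) stool();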